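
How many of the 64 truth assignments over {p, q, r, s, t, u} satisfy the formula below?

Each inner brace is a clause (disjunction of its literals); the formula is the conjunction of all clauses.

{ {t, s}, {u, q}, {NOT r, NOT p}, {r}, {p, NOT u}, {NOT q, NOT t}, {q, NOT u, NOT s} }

1

There are 2^6 = 64 truth assignments over (p, q, r, s, t, u).
Split on s. With s = true, the clauses containing s are satisfied and NOT s drops from the rest; 1 of the 2^5 = 32 assignments to the other variables satisfy what remains.
With s = false, by the same count on the reduced clause set, 0 assignments work.
(One model: p=F, q=T, r=T, s=T, t=F, u=F.)
Total: 1 + 0 = 1.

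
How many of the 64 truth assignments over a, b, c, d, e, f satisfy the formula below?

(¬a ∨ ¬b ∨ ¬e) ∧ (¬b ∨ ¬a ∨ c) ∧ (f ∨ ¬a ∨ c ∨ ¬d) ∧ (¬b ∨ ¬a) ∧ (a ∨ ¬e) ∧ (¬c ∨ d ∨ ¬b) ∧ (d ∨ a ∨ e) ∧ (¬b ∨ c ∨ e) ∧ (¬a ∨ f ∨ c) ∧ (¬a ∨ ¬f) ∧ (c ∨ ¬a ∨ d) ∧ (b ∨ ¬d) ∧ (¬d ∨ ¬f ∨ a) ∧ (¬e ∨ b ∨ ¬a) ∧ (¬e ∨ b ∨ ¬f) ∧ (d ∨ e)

There are 2^6 = 64 truth assignments over (a, b, c, d, e, f).
Split on a. With a = True, the clauses containing a are satisfied and ¬a drops from the rest; 0 of the 2^5 = 32 assignments to the other variables satisfy what remains.
With a = False, by the same count on the reduced clause set, 1 assignment works.
(One model: a=F, b=T, c=T, d=T, e=F, f=F.)
Total: 0 + 1 = 1.

1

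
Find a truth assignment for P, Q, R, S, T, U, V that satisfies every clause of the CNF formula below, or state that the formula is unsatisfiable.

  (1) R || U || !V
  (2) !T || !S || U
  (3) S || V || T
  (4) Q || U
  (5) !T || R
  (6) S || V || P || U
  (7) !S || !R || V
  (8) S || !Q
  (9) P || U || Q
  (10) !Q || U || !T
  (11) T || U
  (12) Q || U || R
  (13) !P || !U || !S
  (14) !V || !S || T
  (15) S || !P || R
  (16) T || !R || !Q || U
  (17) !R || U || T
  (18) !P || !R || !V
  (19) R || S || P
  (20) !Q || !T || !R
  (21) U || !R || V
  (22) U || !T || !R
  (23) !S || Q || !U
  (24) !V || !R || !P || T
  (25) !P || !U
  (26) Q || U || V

P ↦ false,  Q ↦ false,  R ↦ true,  S ↦ false,  T ↦ false,  U ↦ true,  V ↦ true

Branch on Q: set Q = false.
Unit clause (U) forces U = true.
Unit clause (!S) forces S = false.
Unit clause (!P) forces P = false.
Unit clause (R) forces R = true.
Branch on V: set V = true.
No clause remains; T is free.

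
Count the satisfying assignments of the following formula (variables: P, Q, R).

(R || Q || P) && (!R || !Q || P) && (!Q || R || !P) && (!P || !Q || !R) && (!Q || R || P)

3

There are 2^3 = 8 truth assignments over (P, Q, R).
Check each against the 5 clauses (columns in the order P, Q, R):
  F F F  ✗ fails (R || Q || P)
  F F T  ✓ satisfies all
  F T F  ✗ fails (!Q || R || P)
  F T T  ✗ fails (!R || !Q || P)
  T F F  ✓ satisfies all
  T F T  ✓ satisfies all
  T T F  ✗ fails (!Q || R || !P)
  T T T  ✗ fails (!P || !Q || !R)
3 of the 8 rows are models.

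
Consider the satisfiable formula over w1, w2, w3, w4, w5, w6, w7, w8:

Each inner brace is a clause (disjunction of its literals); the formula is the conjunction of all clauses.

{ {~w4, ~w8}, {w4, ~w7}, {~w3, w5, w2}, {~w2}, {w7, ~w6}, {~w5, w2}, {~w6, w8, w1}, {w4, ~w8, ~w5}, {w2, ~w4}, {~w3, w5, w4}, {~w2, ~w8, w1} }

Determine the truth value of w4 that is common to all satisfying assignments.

Suppose w4 = 1.
Unit clause (~w8) forces w8 = 0.
Unit clause (~w2) forces w2 = 0.
That conflicts with the unit clause (w2).
So every satisfying assignment has w4 = False.

False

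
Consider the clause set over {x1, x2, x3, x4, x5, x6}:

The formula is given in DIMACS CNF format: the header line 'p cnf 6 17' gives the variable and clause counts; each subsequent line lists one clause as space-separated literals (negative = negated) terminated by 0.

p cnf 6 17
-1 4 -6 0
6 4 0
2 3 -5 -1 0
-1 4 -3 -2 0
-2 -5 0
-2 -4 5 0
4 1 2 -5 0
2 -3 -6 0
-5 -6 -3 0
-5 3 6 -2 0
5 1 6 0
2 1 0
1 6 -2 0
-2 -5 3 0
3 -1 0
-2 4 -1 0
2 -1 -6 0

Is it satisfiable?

Try x6 = False.
(x4) alone gives x4 = True.
Try x2 = False.
(x1) alone gives x1 = True.
(x3) alone gives x3 = True.
No clause remains; x5 is free.
A satisfying assignment: x1: True; x2: False; x3: True; x4: True; x5: True; x6: False.

Yes, satisfiable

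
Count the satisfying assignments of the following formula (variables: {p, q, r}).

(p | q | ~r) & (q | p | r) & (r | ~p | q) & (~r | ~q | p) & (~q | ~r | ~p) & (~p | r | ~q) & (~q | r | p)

There are 2^3 = 8 truth assignments over (p, q, r).
Check each against the 7 clauses (columns in the order p, q, r):
  F F F  ✗ fails (q | p | r)
  F F T  ✗ fails (p | q | ~r)
  F T F  ✗ fails (~q | r | p)
  F T T  ✗ fails (~r | ~q | p)
  T F F  ✗ fails (r | ~p | q)
  T F T  ✓ satisfies all
  T T F  ✗ fails (~p | r | ~q)
  T T T  ✗ fails (~q | ~r | ~p)
1 of the 8 rows is a model.

1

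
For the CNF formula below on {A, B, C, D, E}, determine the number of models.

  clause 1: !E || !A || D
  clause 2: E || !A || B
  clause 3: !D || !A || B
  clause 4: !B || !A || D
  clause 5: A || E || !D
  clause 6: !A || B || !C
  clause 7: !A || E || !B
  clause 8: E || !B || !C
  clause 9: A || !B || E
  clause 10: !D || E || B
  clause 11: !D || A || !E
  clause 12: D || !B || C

7

There are 2^5 = 32 truth assignments over (A, B, C, D, E).
Split on C. With C = true, the clauses containing C are satisfied and !C drops from the rest; 4 of the 2^4 = 16 assignments to the other variables satisfy what remains.
With C = false, by the same count on the reduced clause set, 3 assignments work.
Total: 4 + 3 = 7.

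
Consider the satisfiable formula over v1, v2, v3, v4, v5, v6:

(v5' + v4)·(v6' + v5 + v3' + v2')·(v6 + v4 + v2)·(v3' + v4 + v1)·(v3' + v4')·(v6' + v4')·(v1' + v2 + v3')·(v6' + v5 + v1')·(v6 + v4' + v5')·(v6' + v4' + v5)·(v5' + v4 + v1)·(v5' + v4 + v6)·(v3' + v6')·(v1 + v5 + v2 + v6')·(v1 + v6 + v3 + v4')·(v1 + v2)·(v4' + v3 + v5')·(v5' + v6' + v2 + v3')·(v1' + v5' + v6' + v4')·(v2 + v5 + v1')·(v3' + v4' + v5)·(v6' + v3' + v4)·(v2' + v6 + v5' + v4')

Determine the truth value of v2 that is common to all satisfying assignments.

Suppose v2 = 0.
The clause (v1) is unit, so v1 = 1.
The clause (v3') is unit, so v3 = 0.
The clause (v5) is unit, so v5 = 1.
The clause (v4) is unit, so v4 = 1.
But (v4') is also a unit clause — contradiction.
So every satisfying assignment has v2 = True.

True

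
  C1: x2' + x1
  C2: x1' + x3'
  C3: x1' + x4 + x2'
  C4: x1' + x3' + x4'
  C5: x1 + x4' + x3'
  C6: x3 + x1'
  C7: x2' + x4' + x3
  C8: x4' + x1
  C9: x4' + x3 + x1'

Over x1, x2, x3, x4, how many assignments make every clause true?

2

There are 2^4 = 16 truth assignments over (x1, x2, x3, x4).
Check each against the 9 clauses (columns in the order x1, x2, x3, x4):
  F F F F  ✓ satisfies all
  F F F T  ✗ fails (x4' + x1)
  F F T F  ✓ satisfies all
  F F T T  ✗ fails (x1 + x4' + x3')
  F T F F  ✗ fails (x2' + x1)
  F T F T  ✗ fails (x2' + x1)
  F T T F  ✗ fails (x2' + x1)
  F T T T  ✗ fails (x2' + x1)
  T F F F  ✗ fails (x3 + x1')
  T F F T  ✗ fails (x3 + x1')
  T F T F  ✗ fails (x1' + x3')
  T F T T  ✗ fails (x1' + x3')
  T T F F  ✗ fails (x1' + x4 + x2')
  T T F T  ✗ fails (x3 + x1')
  T T T F  ✗ fails (x1' + x3')
  T T T T  ✗ fails (x1' + x3')
2 of the 16 rows are models.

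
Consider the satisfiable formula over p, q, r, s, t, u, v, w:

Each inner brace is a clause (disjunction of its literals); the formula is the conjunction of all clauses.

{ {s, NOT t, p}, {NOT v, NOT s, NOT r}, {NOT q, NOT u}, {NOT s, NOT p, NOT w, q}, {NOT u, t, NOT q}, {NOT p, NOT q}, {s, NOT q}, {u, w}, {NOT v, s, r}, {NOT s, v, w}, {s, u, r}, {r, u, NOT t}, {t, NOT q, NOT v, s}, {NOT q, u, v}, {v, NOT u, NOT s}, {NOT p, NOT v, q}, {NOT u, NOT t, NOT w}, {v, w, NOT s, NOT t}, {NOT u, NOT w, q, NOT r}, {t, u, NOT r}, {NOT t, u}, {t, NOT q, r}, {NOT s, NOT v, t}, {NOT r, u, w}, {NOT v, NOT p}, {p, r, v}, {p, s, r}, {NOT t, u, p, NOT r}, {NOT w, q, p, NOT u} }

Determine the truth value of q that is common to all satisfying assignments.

Suppose q = true.
(NOT u) alone gives u = false.
(NOT p) alone gives p = false.
(s) alone gives s = true.
(w) alone gives w = true.
(v) alone gives v = true.
(NOT r) alone gives r = false.
(NOT t) alone gives t = false.
But (t) is also a unit clause — contradiction.
So every satisfying assignment has q = False.

False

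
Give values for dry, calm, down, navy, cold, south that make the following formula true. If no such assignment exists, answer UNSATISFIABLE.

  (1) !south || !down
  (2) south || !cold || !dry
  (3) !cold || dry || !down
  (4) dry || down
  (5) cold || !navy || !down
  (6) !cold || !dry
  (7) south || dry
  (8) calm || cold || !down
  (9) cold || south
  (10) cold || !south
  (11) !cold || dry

Case south = false:
From the singleton clause (dry), dry = true.
From the singleton clause (!cold), cold = false.
Now (cold) is unsatisfied and unit — conflict.
That branch fails; take south = true instead.
From the singleton clause (!down), down = false.
From the singleton clause (dry), dry = true.
From the singleton clause (!cold), cold = false.
Now (cold) is unsatisfied and unit — conflict.
Neither south = true nor south = false works.

UNSATISFIABLE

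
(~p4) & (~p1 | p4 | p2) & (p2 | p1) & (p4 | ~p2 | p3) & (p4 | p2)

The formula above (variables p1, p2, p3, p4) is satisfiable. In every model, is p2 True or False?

True

Suppose p2 = 0.
(~p4) alone gives p4 = 0.
Now (p4) is unsatisfied and unit — conflict.
So every satisfying assignment has p2 = True.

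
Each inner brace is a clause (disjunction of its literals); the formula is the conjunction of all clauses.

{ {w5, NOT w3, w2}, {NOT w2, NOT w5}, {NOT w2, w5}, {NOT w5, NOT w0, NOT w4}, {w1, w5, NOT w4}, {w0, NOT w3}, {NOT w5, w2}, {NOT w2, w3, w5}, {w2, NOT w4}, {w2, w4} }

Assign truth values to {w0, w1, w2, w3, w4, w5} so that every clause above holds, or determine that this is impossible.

UNSATISFIABLE

Branch on w2: set w2 = false.
From the singleton clause (NOT w5), w5 = false.
From the singleton clause (NOT w3), w3 = false.
From the singleton clause (NOT w4), w4 = false.
That conflicts with the unit clause (w4).
Backtrack on w2: now try w2 = true.
From the singleton clause (NOT w5), w5 = false.
That conflicts with the unit clause (w5).
Neither w2 = true nor w2 = false works.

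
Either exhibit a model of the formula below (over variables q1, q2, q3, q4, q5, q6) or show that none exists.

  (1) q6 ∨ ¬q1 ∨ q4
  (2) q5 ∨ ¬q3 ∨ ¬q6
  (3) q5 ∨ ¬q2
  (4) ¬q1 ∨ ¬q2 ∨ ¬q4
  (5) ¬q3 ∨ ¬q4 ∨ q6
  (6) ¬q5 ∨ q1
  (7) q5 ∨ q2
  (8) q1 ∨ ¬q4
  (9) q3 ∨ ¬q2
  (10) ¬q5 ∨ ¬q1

Try q5 = True.
Unit clause (q1) forces q1 = True.
Now (¬q1) is unsatisfied and unit — conflict.
Backtrack on q5: now try q5 = False.
Unit clause (¬q2) forces q2 = False.
Now (q2) is unsatisfied and unit — conflict.
Neither q5 = True nor q5 = False works.

UNSATISFIABLE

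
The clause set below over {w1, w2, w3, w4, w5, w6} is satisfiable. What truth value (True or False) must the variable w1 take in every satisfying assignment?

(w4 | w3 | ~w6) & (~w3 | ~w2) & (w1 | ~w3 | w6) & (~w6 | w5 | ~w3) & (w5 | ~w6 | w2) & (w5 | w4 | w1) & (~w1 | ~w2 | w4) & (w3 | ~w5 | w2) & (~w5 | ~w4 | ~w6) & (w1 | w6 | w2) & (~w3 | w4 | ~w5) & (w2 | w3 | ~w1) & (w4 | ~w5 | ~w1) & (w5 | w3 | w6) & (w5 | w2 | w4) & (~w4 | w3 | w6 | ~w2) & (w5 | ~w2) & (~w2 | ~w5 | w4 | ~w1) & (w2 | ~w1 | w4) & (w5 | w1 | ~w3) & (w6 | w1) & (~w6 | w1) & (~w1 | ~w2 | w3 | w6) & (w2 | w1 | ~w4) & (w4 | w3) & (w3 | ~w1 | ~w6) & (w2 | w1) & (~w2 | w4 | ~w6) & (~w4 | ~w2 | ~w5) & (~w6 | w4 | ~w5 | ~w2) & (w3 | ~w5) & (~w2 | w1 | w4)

Suppose w1 = 0.
(w6) alone gives w6 = 1.
Now (~w6) is unsatisfied and unit — conflict.
So every satisfying assignment has w1 = True.

True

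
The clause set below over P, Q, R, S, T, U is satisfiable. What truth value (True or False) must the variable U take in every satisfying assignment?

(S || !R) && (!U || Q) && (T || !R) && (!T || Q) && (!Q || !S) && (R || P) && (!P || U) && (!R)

Suppose U = false.
The clause (!P) is unit, so P = false.
The clause (R) is unit, so R = true.
That conflicts with the unit clause (!R).
So every satisfying assignment has U = True.

True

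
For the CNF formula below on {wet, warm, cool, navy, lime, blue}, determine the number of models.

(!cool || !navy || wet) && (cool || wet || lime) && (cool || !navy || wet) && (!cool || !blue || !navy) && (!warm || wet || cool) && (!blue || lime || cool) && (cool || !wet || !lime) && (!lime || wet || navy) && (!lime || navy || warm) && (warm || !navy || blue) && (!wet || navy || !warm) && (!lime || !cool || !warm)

9

There are 2^6 = 64 truth assignments over (wet, warm, cool, navy, lime, blue).
Split on navy. With navy = true, the clauses containing navy are satisfied and !navy drops from the rest; 2 of the 2^5 = 32 assignments to the other variables satisfy what remains.
With navy = false, by the same count on the reduced clause set, 7 assignments work.
(One model: wet=F, warm=F, cool=T, navy=F, lime=F, blue=F.)
Total: 2 + 7 = 9.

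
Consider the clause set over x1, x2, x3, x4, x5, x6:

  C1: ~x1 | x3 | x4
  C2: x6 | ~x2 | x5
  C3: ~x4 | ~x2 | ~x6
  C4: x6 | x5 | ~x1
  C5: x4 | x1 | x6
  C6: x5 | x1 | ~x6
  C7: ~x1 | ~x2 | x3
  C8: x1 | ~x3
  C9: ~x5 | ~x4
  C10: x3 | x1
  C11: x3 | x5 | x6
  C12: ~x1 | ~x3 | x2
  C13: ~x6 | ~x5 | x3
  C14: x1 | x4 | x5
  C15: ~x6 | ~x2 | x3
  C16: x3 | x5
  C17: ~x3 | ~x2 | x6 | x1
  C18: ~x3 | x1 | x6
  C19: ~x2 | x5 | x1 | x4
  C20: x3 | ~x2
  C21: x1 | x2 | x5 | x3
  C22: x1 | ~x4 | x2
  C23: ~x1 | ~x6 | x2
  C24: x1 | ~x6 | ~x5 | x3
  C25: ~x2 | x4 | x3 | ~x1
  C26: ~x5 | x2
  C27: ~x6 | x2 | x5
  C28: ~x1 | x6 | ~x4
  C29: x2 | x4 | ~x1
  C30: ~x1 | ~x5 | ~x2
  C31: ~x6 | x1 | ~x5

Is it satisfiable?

Case x1 = 1:
Case x3 = 1:
From the singleton clause (x2), x2 = 1.
From the singleton clause (~x5), x5 = 0.
From the singleton clause (x6), x6 = 1.
From the singleton clause (~x4), x4 = 0.
Every clause now holds.
A satisfying assignment: x1 ↦ 1,  x2 ↦ 1,  x3 ↦ 1,  x4 ↦ 0,  x5 ↦ 0,  x6 ↦ 1.

Satisfiable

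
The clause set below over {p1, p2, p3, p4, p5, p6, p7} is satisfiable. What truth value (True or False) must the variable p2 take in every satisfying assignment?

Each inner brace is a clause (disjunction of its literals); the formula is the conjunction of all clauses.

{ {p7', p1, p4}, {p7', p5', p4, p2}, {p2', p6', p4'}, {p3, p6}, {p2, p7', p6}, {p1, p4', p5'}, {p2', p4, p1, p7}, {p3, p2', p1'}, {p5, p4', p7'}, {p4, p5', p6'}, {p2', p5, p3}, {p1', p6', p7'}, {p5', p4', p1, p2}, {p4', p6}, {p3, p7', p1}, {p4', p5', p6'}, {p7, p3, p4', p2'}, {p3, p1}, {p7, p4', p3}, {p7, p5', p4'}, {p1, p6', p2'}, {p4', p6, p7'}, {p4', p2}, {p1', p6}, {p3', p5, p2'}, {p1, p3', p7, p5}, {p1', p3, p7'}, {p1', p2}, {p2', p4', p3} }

False

Suppose p2 = 1.
Try p6 = 0.
(p3) alone gives p3 = 1.
(p4') alone gives p4 = 0.
(p1') alone gives p1 = 0.
(p7') alone gives p7 = 0.
That conflicts with the unit clause (p7).
Backtrack on p6: now try p6 = 1.
(p4') alone gives p4 = 0.
(p5') alone gives p5 = 0.
(p3) alone gives p3 = 1.
That conflicts with the unit clause (p3').
Either choice for p6 ends in contradiction.
So every satisfying assignment has p2 = False.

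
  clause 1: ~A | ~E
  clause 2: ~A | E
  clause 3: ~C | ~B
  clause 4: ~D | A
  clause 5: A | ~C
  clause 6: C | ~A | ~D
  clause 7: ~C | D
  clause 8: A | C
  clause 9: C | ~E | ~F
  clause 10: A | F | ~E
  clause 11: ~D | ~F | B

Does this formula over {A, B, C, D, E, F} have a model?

No

Suppose A = 0.
The clause (~D) is unit, so D = 0.
The clause (~C) is unit, so C = 0.
Now (C) is unsatisfied and unit — conflict.
Backtrack on A: now try A = 1.
The clause (~E) is unit, so E = 0.
Now (E) is unsatisfied and unit — conflict.
Both values of A lead to a conflict.
No assignment satisfies every clause.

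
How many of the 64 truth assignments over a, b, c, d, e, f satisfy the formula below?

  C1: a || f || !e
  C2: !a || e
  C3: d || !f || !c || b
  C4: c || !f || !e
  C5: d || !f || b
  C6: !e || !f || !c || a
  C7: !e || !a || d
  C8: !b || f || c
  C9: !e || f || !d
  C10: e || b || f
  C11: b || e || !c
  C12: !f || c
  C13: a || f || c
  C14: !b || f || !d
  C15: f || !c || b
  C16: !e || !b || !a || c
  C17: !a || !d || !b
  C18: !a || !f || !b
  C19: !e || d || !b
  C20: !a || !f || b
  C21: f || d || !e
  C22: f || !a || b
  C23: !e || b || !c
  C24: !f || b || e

3

There are 2^6 = 64 truth assignments over (a, b, c, d, e, f).
Split on a. With a = true, the clauses containing a are satisfied and !a drops from the rest; 0 of the 2^5 = 32 assignments to the other variables satisfy what remains.
With a = false, by the same count on the reduced clause set, 3 assignments work.
(One model: a=F, b=T, c=T, d=F, e=F, f=F.)
Total: 0 + 3 = 3.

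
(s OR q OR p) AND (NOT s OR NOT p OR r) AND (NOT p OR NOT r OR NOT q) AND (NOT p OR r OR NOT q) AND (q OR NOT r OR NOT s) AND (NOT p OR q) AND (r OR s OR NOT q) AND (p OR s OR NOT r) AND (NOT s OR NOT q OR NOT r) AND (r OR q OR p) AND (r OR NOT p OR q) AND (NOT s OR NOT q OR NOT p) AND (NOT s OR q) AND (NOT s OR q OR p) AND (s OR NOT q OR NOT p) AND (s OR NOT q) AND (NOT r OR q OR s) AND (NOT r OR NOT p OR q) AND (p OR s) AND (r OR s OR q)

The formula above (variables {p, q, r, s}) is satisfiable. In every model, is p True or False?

Suppose p = true.
The clause (q) is unit, so q = true.
The clause (NOT r) is unit, so r = false.
That conflicts with the unit clause (r).
So every satisfying assignment has p = False.

False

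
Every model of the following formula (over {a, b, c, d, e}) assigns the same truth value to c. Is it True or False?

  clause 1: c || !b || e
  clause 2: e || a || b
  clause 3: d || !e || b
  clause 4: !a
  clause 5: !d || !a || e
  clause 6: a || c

True

Suppose c = false.
Unit clause (!a) forces a = false.
That conflicts with the unit clause (a).
So every satisfying assignment has c = True.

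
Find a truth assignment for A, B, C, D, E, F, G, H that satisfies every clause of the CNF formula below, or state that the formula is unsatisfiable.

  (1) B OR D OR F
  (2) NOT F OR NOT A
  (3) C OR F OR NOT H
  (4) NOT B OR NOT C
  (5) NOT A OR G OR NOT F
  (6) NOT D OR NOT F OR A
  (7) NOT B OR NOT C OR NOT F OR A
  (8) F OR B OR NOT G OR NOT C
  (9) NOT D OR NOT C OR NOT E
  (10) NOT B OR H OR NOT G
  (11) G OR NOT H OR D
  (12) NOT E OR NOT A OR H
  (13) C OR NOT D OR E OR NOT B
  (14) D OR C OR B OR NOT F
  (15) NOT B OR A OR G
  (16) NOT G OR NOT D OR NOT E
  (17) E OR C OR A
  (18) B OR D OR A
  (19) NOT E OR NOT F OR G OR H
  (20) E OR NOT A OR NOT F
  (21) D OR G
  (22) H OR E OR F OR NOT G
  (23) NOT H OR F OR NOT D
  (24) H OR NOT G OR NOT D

A: false, B: false, C: false, D: true, E: true, F: false, G: false, H: false

Case F = false:
Case B = false:
The clause (D) is unit, so D = true.
The clause (NOT H) is unit, so H = false.
The clause (NOT G) is unit, so G = false.
Case C = false:
Case E = true:
The clause (NOT A) is unit, so A = false.
Every clause now holds.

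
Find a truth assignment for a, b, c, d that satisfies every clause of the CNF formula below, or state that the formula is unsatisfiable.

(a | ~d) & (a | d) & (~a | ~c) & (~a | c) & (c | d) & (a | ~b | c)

Try a = 1.
From the singleton clause (~c), c = 0.
That conflicts with the unit clause (c).
That branch fails; take a = 0 instead.
From the singleton clause (~d), d = 0.
That conflicts with the unit clause (d).
Neither a = 1 nor a = 0 works.

UNSATISFIABLE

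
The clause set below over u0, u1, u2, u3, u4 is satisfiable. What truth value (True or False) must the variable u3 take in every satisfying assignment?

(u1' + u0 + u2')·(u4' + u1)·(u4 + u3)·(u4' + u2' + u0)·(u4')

Suppose u3 = 0.
From the singleton clause (u4), u4 = 1.
Now (u4') is unsatisfied and unit — conflict.
So every satisfying assignment has u3 = True.

True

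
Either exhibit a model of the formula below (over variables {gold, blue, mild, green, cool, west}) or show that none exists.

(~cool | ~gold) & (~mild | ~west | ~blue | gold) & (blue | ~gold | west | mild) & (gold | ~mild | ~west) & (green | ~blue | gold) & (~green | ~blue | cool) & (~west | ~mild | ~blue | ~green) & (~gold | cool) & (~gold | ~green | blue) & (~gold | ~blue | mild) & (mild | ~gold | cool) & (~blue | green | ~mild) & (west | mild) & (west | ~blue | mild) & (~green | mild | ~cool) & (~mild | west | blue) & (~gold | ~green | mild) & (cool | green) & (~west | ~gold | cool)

Try cool = 0.
Unit clause (~gold) forces gold = 0.
Unit clause (green) forces green = 1.
Unit clause (~blue) forces blue = 0.
Try mild = 0.
Unit clause (west) forces west = 1.
Every clause now holds.

gold=0,  blue=0,  mild=0,  green=1,  cool=0,  west=1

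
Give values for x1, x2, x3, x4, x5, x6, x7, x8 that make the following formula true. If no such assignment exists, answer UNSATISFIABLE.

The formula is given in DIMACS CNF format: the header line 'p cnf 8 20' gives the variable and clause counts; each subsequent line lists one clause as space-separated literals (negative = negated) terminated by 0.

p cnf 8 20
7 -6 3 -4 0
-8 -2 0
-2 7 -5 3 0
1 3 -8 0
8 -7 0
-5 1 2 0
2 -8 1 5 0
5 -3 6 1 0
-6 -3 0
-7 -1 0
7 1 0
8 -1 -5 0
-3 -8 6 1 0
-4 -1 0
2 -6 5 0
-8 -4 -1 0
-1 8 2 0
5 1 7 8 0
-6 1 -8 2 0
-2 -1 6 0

Suppose x8 = True.
Unit clause (¬x2) forces x2 = False.
Suppose x1 = True.
Unit clause (¬x7) forces x7 = False.
Unit clause (¬x4) forces x4 = False.
Suppose x6 = False.
All clauses hold; x3, x5 can take either value.

x1=True, x2=False, x3=False, x4=False, x5=True, x6=False, x7=False, x8=True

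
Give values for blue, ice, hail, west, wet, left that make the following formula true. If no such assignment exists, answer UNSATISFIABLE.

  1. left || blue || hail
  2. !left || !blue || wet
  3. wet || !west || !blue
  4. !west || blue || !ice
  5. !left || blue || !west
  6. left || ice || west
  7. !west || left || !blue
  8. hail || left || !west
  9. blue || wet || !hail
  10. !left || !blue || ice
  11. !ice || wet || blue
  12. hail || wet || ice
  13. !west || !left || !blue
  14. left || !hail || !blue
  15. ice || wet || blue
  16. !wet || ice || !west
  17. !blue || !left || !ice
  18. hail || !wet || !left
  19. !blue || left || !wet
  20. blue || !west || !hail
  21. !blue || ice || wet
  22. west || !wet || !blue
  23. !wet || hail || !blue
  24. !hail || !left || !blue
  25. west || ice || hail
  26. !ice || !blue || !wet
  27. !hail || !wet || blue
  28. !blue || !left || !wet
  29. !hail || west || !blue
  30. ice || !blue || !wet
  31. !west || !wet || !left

Branch on left: set left = false.
Branch on blue: set blue = true.
The clause (!west) is unit, so west = false.
The clause (ice) is unit, so ice = true.
The clause (!hail) is unit, so hail = false.
The clause (!wet) is unit, so wet = false.
This assignment satisfies each clause.

blue ↦ true; ice ↦ true; hail ↦ false; west ↦ false; wet ↦ false; left ↦ false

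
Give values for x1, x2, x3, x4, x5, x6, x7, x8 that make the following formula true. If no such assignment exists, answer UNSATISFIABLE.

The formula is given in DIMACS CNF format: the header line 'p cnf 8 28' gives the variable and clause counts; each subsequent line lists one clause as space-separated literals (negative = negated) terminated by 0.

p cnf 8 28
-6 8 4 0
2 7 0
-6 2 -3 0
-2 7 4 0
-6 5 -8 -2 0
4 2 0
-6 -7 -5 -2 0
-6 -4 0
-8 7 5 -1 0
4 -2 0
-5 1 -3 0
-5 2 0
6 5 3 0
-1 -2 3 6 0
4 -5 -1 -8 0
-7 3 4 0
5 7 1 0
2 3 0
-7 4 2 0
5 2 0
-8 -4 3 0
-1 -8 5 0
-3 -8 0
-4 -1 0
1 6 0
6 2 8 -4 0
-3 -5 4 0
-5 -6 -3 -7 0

UNSATISFIABLE

Case x2 = True:
Unit clause (x4) forces x4 = True.
Unit clause (¬x6) forces x6 = False.
Unit clause (¬x1) forces x1 = False.
That conflicts with the unit clause (x1).
Backtrack on x2: now try x2 = False.
Unit clause (x7) forces x7 = True.
Unit clause (x4) forces x4 = True.
Unit clause (¬x6) forces x6 = False.
Unit clause (¬x5) forces x5 = False.
That conflicts with the unit clause (x5).
Either choice for x2 ends in contradiction.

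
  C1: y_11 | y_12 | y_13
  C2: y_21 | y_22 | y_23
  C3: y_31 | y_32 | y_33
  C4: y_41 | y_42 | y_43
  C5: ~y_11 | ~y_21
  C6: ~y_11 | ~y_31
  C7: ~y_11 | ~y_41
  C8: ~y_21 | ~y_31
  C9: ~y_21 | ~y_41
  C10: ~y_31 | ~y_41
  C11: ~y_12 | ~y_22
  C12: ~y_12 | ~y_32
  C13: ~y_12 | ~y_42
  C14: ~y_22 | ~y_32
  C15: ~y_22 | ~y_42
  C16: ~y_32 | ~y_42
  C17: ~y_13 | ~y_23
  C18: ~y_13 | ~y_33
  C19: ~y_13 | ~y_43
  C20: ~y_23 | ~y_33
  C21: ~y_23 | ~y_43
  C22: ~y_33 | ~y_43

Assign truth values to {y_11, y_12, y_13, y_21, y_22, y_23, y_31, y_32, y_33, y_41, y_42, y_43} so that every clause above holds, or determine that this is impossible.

UNSATISFIABLE

Try y_11 = 0.
Try y_12 = 1.
(~y_22) alone gives y_22 = 0.
(~y_32) alone gives y_32 = 0.
(~y_42) alone gives y_42 = 0.
Try y_21 = 1.
(~y_31) alone gives y_31 = 0.
(y_33) alone gives y_33 = 1.
(~y_41) alone gives y_41 = 0.
(y_43) alone gives y_43 = 1.
That conflicts with the unit clause (~y_43).
That branch fails; take y_21 = 0 instead.
(y_23) alone gives y_23 = 1.
(~y_13) alone gives y_13 = 0.
(~y_33) alone gives y_33 = 0.
(y_31) alone gives y_31 = 1.
(~y_41) alone gives y_41 = 0.
(y_43) alone gives y_43 = 1.
That conflicts with the unit clause (~y_43).
Both values of y_21 lead to a conflict.
That branch fails; take y_12 = 0 instead.
(y_13) alone gives y_13 = 1.
(~y_23) alone gives y_23 = 0.
(~y_33) alone gives y_33 = 0.
(~y_43) alone gives y_43 = 0.
Try y_21 = 1.
(~y_31) alone gives y_31 = 0.
(y_32) alone gives y_32 = 1.
(~y_41) alone gives y_41 = 0.
(y_42) alone gives y_42 = 1.
That conflicts with the unit clause (~y_42).
That branch fails; take y_21 = 0 instead.
(y_22) alone gives y_22 = 1.
(~y_32) alone gives y_32 = 0.
(y_31) alone gives y_31 = 1.
(~y_41) alone gives y_41 = 0.
(y_42) alone gives y_42 = 1.
That conflicts with the unit clause (~y_42).
Both values of y_21 lead to a conflict.
Both values of y_12 lead to a conflict.
That branch fails; take y_11 = 1 instead.
(~y_21) alone gives y_21 = 0.
(~y_31) alone gives y_31 = 0.
(~y_41) alone gives y_41 = 0.
Try y_22 = 1.
(~y_12) alone gives y_12 = 0.
(~y_32) alone gives y_32 = 0.
(y_33) alone gives y_33 = 1.
(~y_42) alone gives y_42 = 0.
(y_43) alone gives y_43 = 1.
That conflicts with the unit clause (~y_43).
That branch fails; take y_22 = 0 instead.
(y_23) alone gives y_23 = 1.
(~y_13) alone gives y_13 = 0.
(~y_33) alone gives y_33 = 0.
(y_32) alone gives y_32 = 1.
(~y_12) alone gives y_12 = 0.
(~y_42) alone gives y_42 = 0.
(y_43) alone gives y_43 = 1.
That conflicts with the unit clause (~y_43).
Both values of y_22 lead to a conflict.
Both values of y_11 lead to a conflict.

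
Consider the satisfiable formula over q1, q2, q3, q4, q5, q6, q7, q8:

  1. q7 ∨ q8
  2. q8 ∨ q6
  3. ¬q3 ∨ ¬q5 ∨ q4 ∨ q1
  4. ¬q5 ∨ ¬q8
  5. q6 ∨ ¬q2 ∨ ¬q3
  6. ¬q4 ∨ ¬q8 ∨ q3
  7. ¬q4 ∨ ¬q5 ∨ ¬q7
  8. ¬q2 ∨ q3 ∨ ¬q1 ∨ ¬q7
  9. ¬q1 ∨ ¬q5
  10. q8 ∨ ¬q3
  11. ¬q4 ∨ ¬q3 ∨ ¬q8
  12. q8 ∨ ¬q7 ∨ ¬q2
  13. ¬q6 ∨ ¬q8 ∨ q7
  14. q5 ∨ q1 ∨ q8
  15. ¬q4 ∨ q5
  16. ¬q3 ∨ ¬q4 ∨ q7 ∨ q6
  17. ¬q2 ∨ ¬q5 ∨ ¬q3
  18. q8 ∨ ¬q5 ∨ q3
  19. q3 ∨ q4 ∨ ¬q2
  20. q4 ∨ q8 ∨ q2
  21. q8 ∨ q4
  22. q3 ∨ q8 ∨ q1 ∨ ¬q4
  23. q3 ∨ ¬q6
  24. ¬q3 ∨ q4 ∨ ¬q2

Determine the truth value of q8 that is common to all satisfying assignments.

True

Suppose q8 = False.
Unit clause (q7) forces q7 = True.
Unit clause (q6) forces q6 = True.
Unit clause (¬q3) forces q3 = False.
That conflicts with the unit clause (q3).
So every satisfying assignment has q8 = True.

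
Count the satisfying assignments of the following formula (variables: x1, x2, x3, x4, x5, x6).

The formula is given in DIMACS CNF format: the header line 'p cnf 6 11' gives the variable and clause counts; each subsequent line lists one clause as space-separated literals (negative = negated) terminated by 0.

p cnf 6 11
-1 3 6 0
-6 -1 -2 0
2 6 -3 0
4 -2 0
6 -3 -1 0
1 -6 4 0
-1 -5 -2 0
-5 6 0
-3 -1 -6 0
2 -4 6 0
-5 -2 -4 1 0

13

There are 2^6 = 64 truth assignments over (x1, x2, x3, x4, x5, x6).
Split on x3. With x3 = True, the clauses containing x3 are satisfied and ¬x3 drops from the rest; 4 of the 2^5 = 32 assignments to the other variables satisfy what remains.
With x3 = False, by the same count on the reduced clause set, 9 assignments work.
Total: 4 + 9 = 13.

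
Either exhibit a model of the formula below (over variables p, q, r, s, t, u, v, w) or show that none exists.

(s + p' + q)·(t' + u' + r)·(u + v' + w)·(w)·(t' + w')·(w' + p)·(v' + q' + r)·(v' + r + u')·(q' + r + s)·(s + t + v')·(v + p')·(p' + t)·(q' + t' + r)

UNSATISFIABLE

(w) alone gives w = 1.
(t') alone gives t = 0.
(p) alone gives p = 1.
But (p') is also a unit clause — contradiction.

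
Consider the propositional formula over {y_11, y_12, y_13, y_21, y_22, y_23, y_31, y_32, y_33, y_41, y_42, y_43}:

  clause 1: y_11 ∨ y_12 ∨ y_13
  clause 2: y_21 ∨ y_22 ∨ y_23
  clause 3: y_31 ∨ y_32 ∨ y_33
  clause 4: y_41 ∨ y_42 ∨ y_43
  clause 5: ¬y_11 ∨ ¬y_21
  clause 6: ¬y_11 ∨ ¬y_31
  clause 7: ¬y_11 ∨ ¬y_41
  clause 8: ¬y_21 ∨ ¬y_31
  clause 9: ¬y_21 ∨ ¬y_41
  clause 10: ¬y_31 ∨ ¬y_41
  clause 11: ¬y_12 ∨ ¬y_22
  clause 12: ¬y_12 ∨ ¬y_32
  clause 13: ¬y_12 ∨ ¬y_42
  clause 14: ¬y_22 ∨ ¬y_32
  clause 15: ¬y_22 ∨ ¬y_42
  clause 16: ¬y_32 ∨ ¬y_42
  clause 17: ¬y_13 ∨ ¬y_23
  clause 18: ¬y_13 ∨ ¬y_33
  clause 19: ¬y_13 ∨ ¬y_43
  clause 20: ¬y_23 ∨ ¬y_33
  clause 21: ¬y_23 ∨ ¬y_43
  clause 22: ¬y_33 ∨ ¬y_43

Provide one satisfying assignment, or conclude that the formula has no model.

Try y_11 = False.
Try y_12 = True.
The clause (¬y_22) is unit, so y_22 = False.
The clause (¬y_32) is unit, so y_32 = False.
The clause (¬y_42) is unit, so y_42 = False.
Try y_21 = True.
The clause (¬y_31) is unit, so y_31 = False.
The clause (y_33) is unit, so y_33 = True.
The clause (¬y_41) is unit, so y_41 = False.
The clause (y_43) is unit, so y_43 = True.
But (¬y_43) is also a unit clause — contradiction.
Backtrack on y_21: now try y_21 = False.
The clause (y_23) is unit, so y_23 = True.
The clause (¬y_13) is unit, so y_13 = False.
The clause (¬y_33) is unit, so y_33 = False.
The clause (y_31) is unit, so y_31 = True.
The clause (¬y_41) is unit, so y_41 = False.
The clause (y_43) is unit, so y_43 = True.
But (¬y_43) is also a unit clause — contradiction.
Both values of y_21 lead to a conflict.
Backtrack on y_12: now try y_12 = False.
The clause (y_13) is unit, so y_13 = True.
The clause (¬y_23) is unit, so y_23 = False.
The clause (¬y_33) is unit, so y_33 = False.
The clause (¬y_43) is unit, so y_43 = False.
Try y_21 = True.
The clause (¬y_31) is unit, so y_31 = False.
The clause (y_32) is unit, so y_32 = True.
The clause (¬y_41) is unit, so y_41 = False.
The clause (y_42) is unit, so y_42 = True.
But (¬y_42) is also a unit clause — contradiction.
Backtrack on y_21: now try y_21 = False.
The clause (y_22) is unit, so y_22 = True.
The clause (¬y_32) is unit, so y_32 = False.
The clause (y_31) is unit, so y_31 = True.
The clause (¬y_41) is unit, so y_41 = False.
The clause (y_42) is unit, so y_42 = True.
But (¬y_42) is also a unit clause — contradiction.
Both values of y_21 lead to a conflict.
Both values of y_12 lead to a conflict.
Backtrack on y_11: now try y_11 = True.
The clause (¬y_21) is unit, so y_21 = False.
The clause (¬y_31) is unit, so y_31 = False.
The clause (¬y_41) is unit, so y_41 = False.
Try y_22 = True.
The clause (¬y_12) is unit, so y_12 = False.
The clause (¬y_32) is unit, so y_32 = False.
The clause (y_33) is unit, so y_33 = True.
The clause (¬y_42) is unit, so y_42 = False.
The clause (y_43) is unit, so y_43 = True.
But (¬y_43) is also a unit clause — contradiction.
Backtrack on y_22: now try y_22 = False.
The clause (y_23) is unit, so y_23 = True.
The clause (¬y_13) is unit, so y_13 = False.
The clause (¬y_33) is unit, so y_33 = False.
The clause (y_32) is unit, so y_32 = True.
The clause (¬y_12) is unit, so y_12 = False.
The clause (¬y_42) is unit, so y_42 = False.
The clause (y_43) is unit, so y_43 = True.
But (¬y_43) is also a unit clause — contradiction.
Both values of y_22 lead to a conflict.
Both values of y_11 lead to a conflict.

UNSATISFIABLE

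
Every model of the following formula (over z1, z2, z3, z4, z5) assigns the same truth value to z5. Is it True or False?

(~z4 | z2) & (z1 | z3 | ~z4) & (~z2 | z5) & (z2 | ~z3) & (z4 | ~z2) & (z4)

Suppose z5 = 0.
Unit clause (~z2) forces z2 = 0.
Unit clause (~z4) forces z4 = 0.
Now (z4) is unsatisfied and unit — conflict.
So every satisfying assignment has z5 = True.

True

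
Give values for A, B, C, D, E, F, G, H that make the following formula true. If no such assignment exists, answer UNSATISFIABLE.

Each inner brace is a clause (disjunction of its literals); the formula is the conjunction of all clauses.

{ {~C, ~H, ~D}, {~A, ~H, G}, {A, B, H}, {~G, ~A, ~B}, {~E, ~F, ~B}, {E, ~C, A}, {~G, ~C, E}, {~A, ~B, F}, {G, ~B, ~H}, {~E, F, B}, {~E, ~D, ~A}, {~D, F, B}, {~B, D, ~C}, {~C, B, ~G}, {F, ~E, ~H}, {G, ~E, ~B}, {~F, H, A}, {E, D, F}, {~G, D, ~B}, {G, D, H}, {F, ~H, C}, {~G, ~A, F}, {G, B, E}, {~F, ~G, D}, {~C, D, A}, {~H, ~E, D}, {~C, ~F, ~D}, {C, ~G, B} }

A=1; B=1; C=0; D=1; E=0; F=1; G=0; H=0

Branch on C: set C = 0.
Branch on F: set F = 1.
Branch on E: set E = 0.
Branch on H: set H = 0.
The clause (A) is unit, so A = 1.
Branch on G: set G = 0.
The clause (D) is unit, so D = 1.
The clause (B) is unit, so B = 1.
All clauses are satisfied.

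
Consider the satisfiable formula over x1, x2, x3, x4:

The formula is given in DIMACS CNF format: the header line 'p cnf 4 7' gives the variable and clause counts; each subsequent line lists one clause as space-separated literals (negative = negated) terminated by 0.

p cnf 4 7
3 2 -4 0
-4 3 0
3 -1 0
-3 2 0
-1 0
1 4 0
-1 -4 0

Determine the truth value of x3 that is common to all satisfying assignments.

True

Suppose x3 = False.
Unit clause (¬x4) forces x4 = False.
Unit clause (¬x1) forces x1 = False.
Now (x1) is unsatisfied and unit — conflict.
So every satisfying assignment has x3 = True.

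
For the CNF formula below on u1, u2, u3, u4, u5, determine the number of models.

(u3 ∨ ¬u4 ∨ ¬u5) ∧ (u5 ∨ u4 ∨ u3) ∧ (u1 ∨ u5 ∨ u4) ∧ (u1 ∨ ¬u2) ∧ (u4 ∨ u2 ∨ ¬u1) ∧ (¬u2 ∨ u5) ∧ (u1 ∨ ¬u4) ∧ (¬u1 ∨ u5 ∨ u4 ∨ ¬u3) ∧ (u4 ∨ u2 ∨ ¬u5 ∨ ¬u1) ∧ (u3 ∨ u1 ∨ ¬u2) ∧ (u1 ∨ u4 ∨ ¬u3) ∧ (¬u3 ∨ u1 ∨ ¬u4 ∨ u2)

7

There are 2^5 = 32 truth assignments over (u1, u2, u3, u4, u5).
Split on u1. With u1 = True, the clauses containing u1 are satisfied and ¬u1 drops from the rest; 6 of the 2^4 = 16 assignments to the other variables satisfy what remains.
With u1 = False, by the same count on the reduced clause set, 1 assignment works.
(One model: u1=F, u2=F, u3=F, u4=F, u5=T.)
Total: 6 + 1 = 7.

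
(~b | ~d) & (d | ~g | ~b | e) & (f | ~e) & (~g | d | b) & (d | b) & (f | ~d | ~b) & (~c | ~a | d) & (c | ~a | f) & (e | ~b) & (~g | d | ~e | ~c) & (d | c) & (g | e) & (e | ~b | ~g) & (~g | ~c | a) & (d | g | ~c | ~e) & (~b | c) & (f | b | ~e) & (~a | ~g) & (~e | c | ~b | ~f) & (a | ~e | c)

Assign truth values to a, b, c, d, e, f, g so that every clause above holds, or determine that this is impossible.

a: 1, b: 0, c: 0, d: 1, e: 1, f: 1, g: 0

Case b = 0:
(d) alone gives d = 1.
Case f = 1:
Case g = 0:
(e) alone gives e = 1.
Case a = 1:
Every clause is now satisfied; c is unconstrained.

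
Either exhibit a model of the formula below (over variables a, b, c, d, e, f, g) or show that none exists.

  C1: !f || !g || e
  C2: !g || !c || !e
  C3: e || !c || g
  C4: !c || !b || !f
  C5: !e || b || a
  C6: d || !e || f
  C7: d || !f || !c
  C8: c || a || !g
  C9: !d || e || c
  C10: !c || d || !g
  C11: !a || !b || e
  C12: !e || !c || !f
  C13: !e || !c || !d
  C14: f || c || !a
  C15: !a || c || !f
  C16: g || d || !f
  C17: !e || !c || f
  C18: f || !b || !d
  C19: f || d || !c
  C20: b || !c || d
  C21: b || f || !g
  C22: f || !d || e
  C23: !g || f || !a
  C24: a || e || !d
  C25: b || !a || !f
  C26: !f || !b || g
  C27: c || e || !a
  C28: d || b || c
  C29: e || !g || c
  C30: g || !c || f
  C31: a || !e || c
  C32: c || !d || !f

a ↦ false; b ↦ true; c ↦ false; d ↦ false; e ↦ false; f ↦ false; g ↦ false

Try f = false.
Try d = false.
The clause (!e) is unit, so e = false.
The clause (!c) is unit, so c = false.
The clause (!a) is unit, so a = false.
The clause (!g) is unit, so g = false.
The clause (b) is unit, so b = true.
All clauses are satisfied.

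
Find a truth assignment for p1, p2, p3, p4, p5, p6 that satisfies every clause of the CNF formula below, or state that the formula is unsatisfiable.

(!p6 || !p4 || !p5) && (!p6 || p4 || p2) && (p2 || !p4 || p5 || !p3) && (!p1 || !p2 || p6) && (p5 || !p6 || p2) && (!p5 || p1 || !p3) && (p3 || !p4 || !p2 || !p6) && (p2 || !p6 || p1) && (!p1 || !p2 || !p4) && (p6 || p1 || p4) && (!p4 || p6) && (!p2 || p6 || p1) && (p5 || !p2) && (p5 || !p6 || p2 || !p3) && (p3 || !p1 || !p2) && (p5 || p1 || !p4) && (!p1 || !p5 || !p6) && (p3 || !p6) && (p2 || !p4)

Suppose p4 = false.
Suppose p6 = false.
The clause (p1) is unit, so p1 = true.
The clause (!p2) is unit, so p2 = false.
No clause remains; p3, p5 are free.

p1 ↦ true; p2 ↦ false; p3 ↦ true; p4 ↦ false; p5 ↦ false; p6 ↦ false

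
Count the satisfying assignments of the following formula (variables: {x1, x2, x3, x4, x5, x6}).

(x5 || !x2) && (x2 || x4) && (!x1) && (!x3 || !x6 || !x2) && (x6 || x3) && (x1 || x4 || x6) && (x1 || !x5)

3

There are 2^6 = 64 truth assignments over (x1, x2, x3, x4, x5, x6).
Split on x1. With x1 = true, the clauses containing x1 are satisfied and !x1 drops from the rest; 0 of the 2^5 = 32 assignments to the other variables satisfy what remains.
With x1 = false, by the same count on the reduced clause set, 3 assignments work.
Total: 0 + 3 = 3.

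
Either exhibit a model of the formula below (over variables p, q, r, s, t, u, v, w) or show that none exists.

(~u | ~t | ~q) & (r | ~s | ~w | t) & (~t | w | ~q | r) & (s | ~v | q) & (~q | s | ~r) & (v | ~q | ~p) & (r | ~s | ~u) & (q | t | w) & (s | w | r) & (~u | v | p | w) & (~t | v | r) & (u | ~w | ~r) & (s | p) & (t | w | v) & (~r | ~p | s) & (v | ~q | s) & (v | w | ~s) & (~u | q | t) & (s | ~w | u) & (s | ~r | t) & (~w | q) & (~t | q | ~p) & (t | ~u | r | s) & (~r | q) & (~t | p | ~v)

Try s = 1.
Try r = 1.
From the singleton clause (q), q = 1.
Try u = 1.
From the singleton clause (~t), t = 0.
Try v = 0.
From the singleton clause (~p), p = 0.
From the singleton clause (w), w = 1.
Every clause now holds.

p ↦ 0,  q ↦ 1,  r ↦ 1,  s ↦ 1,  t ↦ 0,  u ↦ 1,  v ↦ 0,  w ↦ 1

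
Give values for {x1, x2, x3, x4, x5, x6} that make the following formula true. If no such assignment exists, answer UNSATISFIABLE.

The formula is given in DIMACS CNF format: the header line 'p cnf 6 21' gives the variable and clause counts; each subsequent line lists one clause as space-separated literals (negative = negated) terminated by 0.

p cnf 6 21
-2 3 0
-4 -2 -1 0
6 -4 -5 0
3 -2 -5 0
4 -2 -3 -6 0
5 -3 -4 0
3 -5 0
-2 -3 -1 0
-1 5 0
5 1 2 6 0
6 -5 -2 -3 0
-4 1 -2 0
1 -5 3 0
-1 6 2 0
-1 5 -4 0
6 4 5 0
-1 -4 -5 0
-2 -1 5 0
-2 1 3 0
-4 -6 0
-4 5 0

x1: True, x2: False, x3: True, x4: False, x5: True, x6: True

Try x2 = False.
Try x3 = True.
Try x5 = True.
Try x6 = True.
Unit clause (¬x4) forces x4 = False.
No clause remains; x1 is free.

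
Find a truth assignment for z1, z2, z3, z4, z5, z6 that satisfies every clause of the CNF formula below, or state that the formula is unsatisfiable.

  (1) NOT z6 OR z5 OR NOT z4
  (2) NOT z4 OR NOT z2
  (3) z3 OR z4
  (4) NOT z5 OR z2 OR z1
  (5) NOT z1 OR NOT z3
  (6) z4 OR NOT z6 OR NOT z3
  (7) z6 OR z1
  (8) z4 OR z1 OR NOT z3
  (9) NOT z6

z1=true, z2=false, z3=false, z4=true, z5=true, z6=false

(NOT z6) alone gives z6 = false.
(z1) alone gives z1 = true.
(NOT z3) alone gives z3 = false.
(z4) alone gives z4 = true.
(NOT z2) alone gives z2 = false.
All clauses hold; z5 can take either value.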